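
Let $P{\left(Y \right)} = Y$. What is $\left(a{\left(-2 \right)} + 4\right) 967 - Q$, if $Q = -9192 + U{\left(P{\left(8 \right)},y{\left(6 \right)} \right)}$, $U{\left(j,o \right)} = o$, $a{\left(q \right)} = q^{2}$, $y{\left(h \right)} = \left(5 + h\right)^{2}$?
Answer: $16807$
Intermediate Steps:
$Q = -9071$ ($Q = -9192 + \left(5 + 6\right)^{2} = -9192 + 11^{2} = -9192 + 121 = -9071$)
$\left(a{\left(-2 \right)} + 4\right) 967 - Q = \left(\left(-2\right)^{2} + 4\right) 967 - -9071 = \left(4 + 4\right) 967 + 9071 = 8 \cdot 967 + 9071 = 7736 + 9071 = 16807$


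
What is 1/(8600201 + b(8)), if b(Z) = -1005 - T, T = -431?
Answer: 1/8599627 ≈ 1.1628e-7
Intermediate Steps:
b(Z) = -574 (b(Z) = -1005 - 1*(-431) = -1005 + 431 = -574)
1/(8600201 + b(8)) = 1/(8600201 - 574) = 1/8599627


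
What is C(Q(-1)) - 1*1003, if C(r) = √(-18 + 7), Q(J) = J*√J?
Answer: -1003 + I*√11 ≈ -1003.0 + 3.3166*I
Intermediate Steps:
Q(J) = J^(3/2)
C(r) = I*√11 (C(r) = √(-11) = I*√11)
C(Q(-1)) - 1*1003 = I*√11 - 1*1003 = I*√11 - 1003 = -1003 + I*√11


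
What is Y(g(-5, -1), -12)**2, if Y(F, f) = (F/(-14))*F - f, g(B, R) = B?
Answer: 20449/196 ≈ 104.33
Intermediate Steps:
Y(F, f) = -f - F**2/14 (Y(F, f) = (F*(-1/14))*F - f = (-F/14)*F - f = -F**2/14 - f = -f - F**2/14)
Y(g(-5, -1), -12)**2 = (-1*(-12) - 1/14*(-5)**2)**2 = (12 - 1/14*25)**2 = (12 - 25/14)**2 = (143/14)**2 = 20449/196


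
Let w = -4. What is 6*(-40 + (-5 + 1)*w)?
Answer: -144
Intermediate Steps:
6*(-40 + (-5 + 1)*w) = 6*(-40 + (-5 + 1)*(-4)) = 6*(-40 - 4*(-4)) = 6*(-40 + 16) = 6*(-24) = -144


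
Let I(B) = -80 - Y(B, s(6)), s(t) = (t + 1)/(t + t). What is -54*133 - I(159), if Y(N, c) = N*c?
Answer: -28037/4 ≈ -7009.3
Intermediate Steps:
s(t) = (1 + t)/(2*t) (s(t) = (1 + t)/((2*t)) = (1 + t)*(1/(2*t)) = (1 + t)/(2*t))
I(B) = -80 - 7*B/12 (I(B) = -80 - B*(½)*(1 + 6)/6 = -80 - B*(½)*(⅙)*7 = -80 - B*7/12 = -80 - 7*B/12)
-54*133 - I(159) = -54*133 - (-80 - 7/12*159) = -7182 - (-80 - 371/4) = -7182 - 1*(-691/4) = -7182 + 691/4 = -28037/4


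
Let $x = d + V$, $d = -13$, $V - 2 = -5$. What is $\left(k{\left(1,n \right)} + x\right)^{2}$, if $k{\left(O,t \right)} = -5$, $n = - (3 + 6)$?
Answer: $441$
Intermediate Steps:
$V = -3$ ($V = 2 - 5 = -3$)
$n = -9$ ($n = \left(-1\right) 9 = -9$)
$x = -16$ ($x = -13 - 3 = -16$)
$\left(k{\left(1,n \right)} + x\right)^{2} = \left(-5 - 16\right)^{2} = \left(-21\right)^{2} = 441$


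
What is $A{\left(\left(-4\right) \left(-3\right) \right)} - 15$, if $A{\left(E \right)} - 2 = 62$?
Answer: $49$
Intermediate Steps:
$A{\left(E \right)} = 64$ ($A{\left(E \right)} = 2 + 62 = 64$)
$A{\left(\left(-4\right) \left(-3\right) \right)} - 15 = 64 - 15 = 49$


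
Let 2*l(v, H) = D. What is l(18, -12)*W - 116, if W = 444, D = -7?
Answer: -1670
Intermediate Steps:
l(v, H) = -7/2 (l(v, H) = (1/2)*(-7) = -7/2)
l(18, -12)*W - 116 = -7/2*444 - 116 = -1554 - 116 = -1670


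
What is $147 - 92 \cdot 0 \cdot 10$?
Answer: $147$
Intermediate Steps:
$147 - 92 \cdot 0 \cdot 10 = 147 - 0 = 147 + 0 = 147$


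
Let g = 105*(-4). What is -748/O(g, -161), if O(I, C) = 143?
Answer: -68/13 ≈ -5.2308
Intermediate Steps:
g = -420
-748/O(g, -161) = -748/143 = -748*1/143 = -68/13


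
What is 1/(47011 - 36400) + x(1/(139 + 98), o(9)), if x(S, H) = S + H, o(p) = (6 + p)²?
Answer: 188614141/838269 ≈ 225.00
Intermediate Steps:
x(S, H) = H + S
1/(47011 - 36400) + x(1/(139 + 98), o(9)) = 1/(47011 - 36400) + ((6 + 9)² + 1/(139 + 98)) = 1/10611 + (15² + 1/237) = 1/10611 + (225 + 1/237) = 1/10611 + 53326/237 = 188614141/838269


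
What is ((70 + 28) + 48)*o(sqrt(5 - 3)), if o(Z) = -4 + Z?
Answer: -584 + 146*sqrt(2) ≈ -377.52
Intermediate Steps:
((70 + 28) + 48)*o(sqrt(5 - 3)) = ((70 + 28) + 48)*(-4 + sqrt(5 - 3)) = (98 + 48)*(-4 + sqrt(2)) = 146*(-4 + sqrt(2)) = -584 + 146*sqrt(2)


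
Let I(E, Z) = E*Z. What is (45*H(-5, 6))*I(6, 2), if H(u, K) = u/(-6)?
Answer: 450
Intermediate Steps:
H(u, K) = -u/6 (H(u, K) = u*(-⅙) = -u/6)
(45*H(-5, 6))*I(6, 2) = (45*(-⅙*(-5)))*(6*2) = (45*(⅚))*12 = (75/2)*12 = 450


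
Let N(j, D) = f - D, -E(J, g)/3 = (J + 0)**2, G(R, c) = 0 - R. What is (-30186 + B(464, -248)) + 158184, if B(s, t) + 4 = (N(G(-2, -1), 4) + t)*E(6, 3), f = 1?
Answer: 155102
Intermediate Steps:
G(R, c) = -R
E(J, g) = -3*J**2 (E(J, g) = -3*(J + 0)**2 = -3*J**2)
N(j, D) = 1 - D
B(s, t) = 320 - 108*t (B(s, t) = -4 + ((1 - 1*4) + t)*(-3*6**2) = -4 + ((1 - 4) + t)*(-3*36) = -4 + (-3 + t)*(-108) = -4 + (324 - 108*t) = 320 - 108*t)
(-30186 + B(464, -248)) + 158184 = (-30186 + (320 - 108*(-248))) + 158184 = (-30186 + (320 + 26784)) + 158184 = (-30186 + 27104) + 158184 = -3082 + 158184 = 155102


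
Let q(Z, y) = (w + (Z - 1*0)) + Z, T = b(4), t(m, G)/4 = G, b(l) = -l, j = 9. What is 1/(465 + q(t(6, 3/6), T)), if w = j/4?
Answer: 4/1885 ≈ 0.0021220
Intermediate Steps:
w = 9/4 ≈ 2.2500
t(m, G) = 4*G
T = -4 (T = -1*4 = -4)
q(Z, y) = 9/4 + 2*Z (q(Z, y) = (9/4 + (Z - 1*0)) + Z = (9/4 + (Z + 0)) + Z = (9/4 + Z) + Z = 9/4 + 2*Z)
1/(465 + q(t(6, 3/6), T)) = 1/(465 + (9/4 + 2*(4*(3/6)))) = 1/(465 + (9/4 + 2*(4*(3*(⅙))))) = 1/(465 + (9/4 + 2*(4*(½)))) = 1/(465 + (9/4 + 2*2)) = 1/(465 + (9/4 + 4)) = 1/(465 + 25/4) = 1/(1885/4) = 4/1885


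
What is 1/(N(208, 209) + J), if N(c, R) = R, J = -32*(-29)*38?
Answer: 1/35473 ≈ 2.8190e-5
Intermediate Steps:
J = 35264 (J = 928*38 = 35264)
1/(N(208, 209) + J) = 1/(209 + 35264) = 1/35473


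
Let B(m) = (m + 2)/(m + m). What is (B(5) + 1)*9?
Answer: 153/10 ≈ 15.300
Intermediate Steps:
B(m) = (2 + m)/(2*m) (B(m) = (2 + m)/((2*m)) = (2 + m)*(1/(2*m)) = (2 + m)/(2*m))
(B(5) + 1)*9 = ((1/2)*(2 + 5)/5 + 1)*9 = ((1/2)*(1/5)*7 + 1)*9 = (7/10 + 1)*9 = (17/10)*9 = 153/10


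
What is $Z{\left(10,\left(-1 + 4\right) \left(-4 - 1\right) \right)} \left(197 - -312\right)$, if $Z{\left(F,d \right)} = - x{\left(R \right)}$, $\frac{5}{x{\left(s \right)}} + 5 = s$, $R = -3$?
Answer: $\frac{2545}{8} \approx 318.13$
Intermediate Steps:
$x{\left(s \right)} = \frac{5}{-5 + s}$
$Z{\left(F,d \right)} = \frac{5}{8}$ ($Z{\left(F,d \right)} = - \frac{5}{-5 - 3} = - \frac{5}{-8} = - \frac{5 \left(-1\right)}{8} = \left(-1\right) \left(- \frac{5}{8}\right) = \frac{5}{8}$)
$Z{\left(10,\left(-1 + 4\right) \left(-4 - 1\right) \right)} \left(197 - -312\right) = \frac{5 \left(197 - -312\right)}{8} = \frac{5 \left(197 + 312\right)}{8} = \frac{5}{8} \cdot 509 = \frac{2545}{8}$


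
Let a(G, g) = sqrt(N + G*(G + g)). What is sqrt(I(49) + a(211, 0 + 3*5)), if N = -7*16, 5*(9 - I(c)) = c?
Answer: sqrt(-20 + 75*sqrt(5286))/5 ≈ 14.742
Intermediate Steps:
I(c) = 9 - c/5
N = -112
a(G, g) = sqrt(-112 + G*(G + g))
sqrt(I(49) + a(211, 0 + 3*5)) = sqrt((9 - 1/5*49) + sqrt(-112 + 211**2 + 211*(0 + 3*5))) = sqrt((9 - 49/5) + sqrt(-112 + 44521 + 211*(0 + 15))) = sqrt(-4/5 + sqrt(-112 + 44521 + 211*15)) = sqrt(-4/5 + sqrt(-112 + 44521 + 3165)) = sqrt(-4/5 + sqrt(47574)) = sqrt(-4/5 + 3*sqrt(5286))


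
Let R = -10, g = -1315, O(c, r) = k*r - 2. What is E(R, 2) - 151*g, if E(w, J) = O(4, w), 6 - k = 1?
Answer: 198513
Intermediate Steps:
k = 5 (k = 6 - 1*1 = 6 - 1 = 5)
O(c, r) = -2 + 5*r (O(c, r) = 5*r - 2 = -2 + 5*r)
E(w, J) = -2 + 5*w
E(R, 2) - 151*g = (-2 + 5*(-10)) - 151*(-1315) = (-2 - 50) + 198565 = -52 + 198565 = 198513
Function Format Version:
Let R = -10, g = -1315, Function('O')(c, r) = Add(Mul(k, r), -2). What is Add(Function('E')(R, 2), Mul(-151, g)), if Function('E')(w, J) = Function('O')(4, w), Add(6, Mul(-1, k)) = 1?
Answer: 198513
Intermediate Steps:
k = 5 (k = Add(6, Mul(-1, 1)) = Add(6, -1) = 5)
Function('O')(c, r) = Add(-2, Mul(5, r)) (Function('O')(c, r) = Add(Mul(5, r), -2) = Add(-2, Mul(5, r)))
Function('E')(w, J) = Add(-2, Mul(5, w))
Add(Function('E')(R, 2), Mul(-151, g)) = Add(Add(-2, Mul(5, -10)), Mul(-151, -1315)) = Add(Add(-2, -50), 198565) = Add(-52, 198565) = 198513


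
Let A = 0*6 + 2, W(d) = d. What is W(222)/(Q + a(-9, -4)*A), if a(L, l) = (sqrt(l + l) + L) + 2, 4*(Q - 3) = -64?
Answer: -5994/761 - 888*I*sqrt(2)/761 ≈ -7.8765 - 1.6502*I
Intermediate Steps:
Q = -13 (Q = 3 + (1/4)*(-64) = 3 - 16 = -13)
A = 2 (A = 0 + 2 = 2)
a(L, l) = 2 + L + sqrt(2)*sqrt(l) (a(L, l) = (sqrt(2*l) + L) + 2 = (sqrt(2)*sqrt(l) + L) + 2 = (L + sqrt(2)*sqrt(l)) + 2 = 2 + L + sqrt(2)*sqrt(l))
W(222)/(Q + a(-9, -4)*A) = 222/(-13 + (2 - 9 + sqrt(2)*sqrt(-4))*2) = 222/(-13 + (2 - 9 + sqrt(2)*(2*I))*2) = 222/(-13 + (2 - 9 + 2*I*sqrt(2))*2) = 222/(-13 + (-7 + 2*I*sqrt(2))*2) = 222/(-13 + (-14 + 4*I*sqrt(2))) = 222/(-27 + 4*I*sqrt(2))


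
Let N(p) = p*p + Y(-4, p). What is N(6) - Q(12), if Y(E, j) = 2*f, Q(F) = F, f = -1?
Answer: 22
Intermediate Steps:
Y(E, j) = -2 (Y(E, j) = 2*(-1) = -2)
N(p) = -2 + p² (N(p) = p*p - 2 = p² - 2 = -2 + p²)
N(6) - Q(12) = (-2 + 6²) - 1*12 = (-2 + 36) - 12 = 34 - 12 = 22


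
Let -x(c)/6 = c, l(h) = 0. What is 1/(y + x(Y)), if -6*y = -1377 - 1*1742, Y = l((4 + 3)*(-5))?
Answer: 6/3119 ≈ 0.0019237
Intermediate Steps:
Y = 0
x(c) = -6*c
y = 3119/6 (y = -(-1377 - 1*1742)/6 = -(-1377 - 1742)/6 = -1/6*(-3119) = 3119/6 ≈ 519.83)
1/(y + x(Y)) = 1/(3119/6 - 6*0) = 1/(3119/6 + 0) = 1/(3119/6) = 6/3119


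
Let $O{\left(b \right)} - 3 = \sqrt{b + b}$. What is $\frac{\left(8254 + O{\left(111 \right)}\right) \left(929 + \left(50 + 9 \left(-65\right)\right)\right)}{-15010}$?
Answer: $- \frac{1626629}{7505} - \frac{197 \sqrt{222}}{7505} \approx -217.13$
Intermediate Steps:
$O{\left(b \right)} = 3 + \sqrt{2} \sqrt{b}$ ($O{\left(b \right)} = 3 + \sqrt{b + b} = 3 + \sqrt{2 b} = 3 + \sqrt{2} \sqrt{b}$)
$\frac{\left(8254 + O{\left(111 \right)}\right) \left(929 + \left(50 + 9 \left(-65\right)\right)\right)}{-15010} = \frac{\left(8254 + \left(3 + \sqrt{2} \sqrt{111}\right)\right) \left(929 + \left(50 + 9 \left(-65\right)\right)\right)}{-15010} = \left(8254 + \left(3 + \sqrt{222}\right)\right) \left(929 + \left(50 - 585\right)\right) \left(- \frac{1}{15010}\right) = \left(8257 + \sqrt{222}\right) \left(929 - 535\right) \left(- \frac{1}{15010}\right) = \left(8257 + \sqrt{222}\right) 394 \left(- \frac{1}{15010}\right) = \left(3253258 + 394 \sqrt{222}\right) \left(- \frac{1}{15010}\right) = - \frac{1626629}{7505} - \frac{197 \sqrt{222}}{7505}$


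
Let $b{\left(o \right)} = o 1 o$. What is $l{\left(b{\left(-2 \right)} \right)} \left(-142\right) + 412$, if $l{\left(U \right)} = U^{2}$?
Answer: $-1860$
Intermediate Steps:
$b{\left(o \right)} = o^{2}$ ($b{\left(o \right)} = o o = o^{2}$)
$l{\left(b{\left(-2 \right)} \right)} \left(-142\right) + 412 = \left(\left(-2\right)^{2}\right)^{2} \left(-142\right) + 412 = 4^{2} \left(-142\right) + 412 = 16 \left(-142\right) + 412 = -2272 + 412 = -1860$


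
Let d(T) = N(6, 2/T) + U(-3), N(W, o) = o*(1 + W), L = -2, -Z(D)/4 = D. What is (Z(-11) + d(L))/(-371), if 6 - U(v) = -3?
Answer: -46/371 ≈ -0.12399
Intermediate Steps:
Z(D) = -4*D
U(v) = 9 (U(v) = 6 - 1*(-3) = 6 + 3 = 9)
d(T) = 9 + 14/T (d(T) = (2/T)*(1 + 6) + 9 = (2/T)*7 + 9 = 14/T + 9 = 9 + 14/T)
(Z(-11) + d(L))/(-371) = (-4*(-11) + (9 + 14/(-2)))/(-371) = (44 + (9 + 14*(-1/2)))*(-1/371) = (44 + (9 - 7))*(-1/371) = (44 + 2)*(-1/371) = 46*(-1/371) = -46/371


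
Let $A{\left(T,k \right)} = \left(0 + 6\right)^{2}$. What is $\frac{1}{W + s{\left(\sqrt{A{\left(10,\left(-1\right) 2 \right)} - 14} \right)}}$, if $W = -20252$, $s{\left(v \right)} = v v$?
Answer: $- \frac{1}{20230} \approx -4.9432 \cdot 10^{-5}$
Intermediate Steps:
$A{\left(T,k \right)} = 36$ ($A{\left(T,k \right)} = 6^{2} = 36$)
$s{\left(v \right)} = v^{2}$
$\frac{1}{W + s{\left(\sqrt{A{\left(10,\left(-1\right) 2 \right)} - 14} \right)}} = \frac{1}{-20252 + \left(\sqrt{36 - 14}\right)^{2}} = \frac{1}{-20252 + \left(\sqrt{22}\right)^{2}} = \frac{1}{-20252 + 22} = \frac{1}{-20230} = - \frac{1}{20230}$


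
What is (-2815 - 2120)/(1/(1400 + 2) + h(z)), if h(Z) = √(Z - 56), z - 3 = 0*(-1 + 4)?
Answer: 6918870*I/(-I + 1402*√53) ≈ -0.066415 + 677.87*I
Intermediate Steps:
z = 3 (z = 3 + 0*(-1 + 4) = 3 + 0*3 = 3 + 0 = 3)
h(Z) = √(-56 + Z)
(-2815 - 2120)/(1/(1400 + 2) + h(z)) = (-2815 - 2120)/(1/(1400 + 2) + √(-56 + 3)) = -4935/(1/1402 + √(-53)) = -4935/(1/1402 + I*√53)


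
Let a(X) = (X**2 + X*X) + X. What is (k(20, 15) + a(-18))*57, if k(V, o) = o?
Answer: 36765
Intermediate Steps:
a(X) = X + 2*X**2 (a(X) = (X**2 + X**2) + X = 2*X**2 + X = X + 2*X**2)
(k(20, 15) + a(-18))*57 = (15 - 18*(1 + 2*(-18)))*57 = (15 - 18*(1 - 36))*57 = (15 - 18*(-35))*57 = (15 + 630)*57 = 645*57 = 36765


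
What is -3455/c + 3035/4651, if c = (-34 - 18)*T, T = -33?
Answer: -10861145/7981116 ≈ -1.3609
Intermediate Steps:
c = 1716 (c = (-34 - 18)*(-33) = -52*(-33) = 1716)
-3455/c + 3035/4651 = -3455/1716 + 3035/4651 = -10861145/7981116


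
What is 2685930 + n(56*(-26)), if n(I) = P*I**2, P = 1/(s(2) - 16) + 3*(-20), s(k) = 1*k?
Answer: -124661654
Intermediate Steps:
s(k) = k
P = -841/14 (P = 1/(2 - 16) + 3*(-20) = 1/(-14) - 60 = -1/14 - 60 = -841/14 ≈ -60.071)
n(I) = -841*I**2/14
2685930 + n(56*(-26)) = 2685930 - 841*(56*(-26))**2/14 = 2685930 - 841/14*(-1456)**2 = 2685930 - 841/14*2119936 = 2685930 - 127347584 = -124661654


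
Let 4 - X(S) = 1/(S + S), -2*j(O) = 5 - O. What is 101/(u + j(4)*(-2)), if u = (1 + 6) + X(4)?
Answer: 808/95 ≈ 8.5053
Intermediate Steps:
j(O) = -5/2 + O/2 (j(O) = -(5 - O)/2 = -5/2 + O/2)
X(S) = 4 - 1/(2*S) (X(S) = 4 - 1/(S + S) = 4 - 1/(2*S))
u = 87/8 (u = (1 + 6) + (4 - ½/4) = 7 + (4 - ½*¼) = 7 + (4 - ⅛) = 7 + 31/8 = 87/8 ≈ 10.875)
101/(u + j(4)*(-2)) = 101/(87/8 + (-5/2 + (½)*4)*(-2)) = 101/(87/8 + (-5/2 + 2)*(-2)) = 101/(87/8 - ½*(-2)) = 101/(87/8 + 1) = 101/(95/8) = 101*(8/95) = 808/95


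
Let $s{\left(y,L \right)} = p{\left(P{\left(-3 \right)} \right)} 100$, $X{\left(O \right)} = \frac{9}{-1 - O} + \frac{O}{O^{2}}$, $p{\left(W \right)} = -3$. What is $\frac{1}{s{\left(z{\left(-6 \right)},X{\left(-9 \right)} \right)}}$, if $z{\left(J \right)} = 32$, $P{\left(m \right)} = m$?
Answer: $- \frac{1}{300} \approx -0.0033333$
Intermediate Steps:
$X{\left(O \right)} = \frac{1}{O} + \frac{9}{-1 - O}$ ($X{\left(O \right)} = \frac{9}{-1 - O} + \frac{O}{O^{2}} = \frac{9}{-1 - O} + \frac{1}{O} = \frac{1}{O} + \frac{9}{-1 - O}$)
$s{\left(y,L \right)} = -300$ ($s{\left(y,L \right)} = \left(-3\right) 100 = -300$)
$\frac{1}{s{\left(z{\left(-6 \right)},X{\left(-9 \right)} \right)}} = \frac{1}{-300} = - \frac{1}{300}$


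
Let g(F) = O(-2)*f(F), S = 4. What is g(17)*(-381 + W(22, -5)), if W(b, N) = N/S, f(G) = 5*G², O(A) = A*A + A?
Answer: -2209405/2 ≈ -1.1047e+6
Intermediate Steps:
O(A) = A + A² (O(A) = A² + A = A + A²)
W(b, N) = N/4
g(F) = 10*F² (g(F) = (-2*(1 - 2))*(5*F²) = (-2*(-1))*(5*F²) = 2*(5*F²) = 10*F²)
g(17)*(-381 + W(22, -5)) = (10*17²)*(-381 + (¼)*(-5)) = (10*289)*(-381 - 5/4) = 2890*(-1529/4) = -2209405/2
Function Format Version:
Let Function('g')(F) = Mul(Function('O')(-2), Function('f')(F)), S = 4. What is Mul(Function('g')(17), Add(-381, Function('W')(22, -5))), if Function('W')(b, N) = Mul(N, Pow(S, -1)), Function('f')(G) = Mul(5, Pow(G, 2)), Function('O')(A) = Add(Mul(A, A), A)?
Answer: Rational(-2209405, 2) ≈ -1.1047e+6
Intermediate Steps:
Function('O')(A) = Add(A, Pow(A, 2)) (Function('O')(A) = Add(Pow(A, 2), A) = Add(A, Pow(A, 2)))
Function('W')(b, N) = Mul(Rational(1, 4), N) (Function('W')(b, N) = Mul(N, Pow(4, -1)) = Mul(N, Rational(1, 4)) = Mul(Rational(1, 4), N))
Function('g')(F) = Mul(10, Pow(F, 2)) (Function('g')(F) = Mul(Mul(-2, Add(1, -2)), Mul(5, Pow(F, 2))) = Mul(Mul(-2, -1), Mul(5, Pow(F, 2))) = Mul(2, Mul(5, Pow(F, 2))) = Mul(10, Pow(F, 2)))
Mul(Function('g')(17), Add(-381, Function('W')(22, -5))) = Mul(Mul(10, Pow(17, 2)), Add(-381, Mul(Rational(1, 4), -5))) = Mul(Mul(10, 289), Add(-381, Rational(-5, 4))) = Mul(2890, Rational(-1529, 4)) = Rational(-2209405, 2)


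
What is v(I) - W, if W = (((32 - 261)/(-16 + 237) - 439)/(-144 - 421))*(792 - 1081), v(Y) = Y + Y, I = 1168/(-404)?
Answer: 162685336/741845 ≈ 219.30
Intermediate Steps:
I = -292/101 (I = 1168*(-1/404) = -292/101 ≈ -2.8911)
v(Y) = 2*Y
W = -1653216/7345 (W = ((-229/221 - 439)/(-565))*(-289) = ((-229*1/221 - 439)*(-1/565))*(-289) = ((-229/221 - 439)*(-1/565))*(-289) = -97248/221*(-1/565)*(-289) = (97248/124865)*(-289) = -1653216/7345 ≈ -225.08)
v(I) - W = 2*(-292/101) - 1*(-1653216/7345) = -584/101 + 1653216/7345 = 162685336/741845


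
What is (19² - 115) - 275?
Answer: -29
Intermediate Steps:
(19² - 115) - 275 = (361 - 115) - 275 = 246 - 275 = -29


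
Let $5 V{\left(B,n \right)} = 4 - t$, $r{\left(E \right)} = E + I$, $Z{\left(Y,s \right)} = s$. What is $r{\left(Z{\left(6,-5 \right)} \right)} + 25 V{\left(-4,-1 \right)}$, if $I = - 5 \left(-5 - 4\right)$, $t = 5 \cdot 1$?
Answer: $35$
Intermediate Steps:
$t = 5$
$I = 45$ ($I = \left(-5\right) \left(-9\right) = 45$)
$r{\left(E \right)} = 45 + E$ ($r{\left(E \right)} = E + 45 = 45 + E$)
$V{\left(B,n \right)} = - \frac{1}{5}$ ($V{\left(B,n \right)} = \frac{4 - 5}{5} = \frac{1}{5} \left(-1\right) = - \frac{1}{5}$)
$r{\left(Z{\left(6,-5 \right)} \right)} + 25 V{\left(-4,-1 \right)} = \left(45 - 5\right) + 25 \left(- \frac{1}{5}\right) = 40 - 5 = 35$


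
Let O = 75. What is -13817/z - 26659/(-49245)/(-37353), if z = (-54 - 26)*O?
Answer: 1694366650883/735779394000 ≈ 2.3028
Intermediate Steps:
z = -6000 (z = (-54 - 26)*75 = -80*75 = -6000)
-13817/z - 26659/(-49245)/(-37353) = -13817/(-6000) - 26659/(-49245)/(-37353) = -13817*(-1/6000) - 26659*(-1/49245)*(-1/37353) = 13817/6000 + (26659/49245)*(-1/37353) = 13817/6000 - 26659/1839448485 = 1694366650883/735779394000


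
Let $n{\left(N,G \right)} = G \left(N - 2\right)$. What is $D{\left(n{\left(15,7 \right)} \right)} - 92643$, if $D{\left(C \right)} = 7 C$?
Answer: $-92006$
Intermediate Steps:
$n{\left(N,G \right)} = G \left(-2 + N\right)$
$D{\left(n{\left(15,7 \right)} \right)} - 92643 = 7 \cdot 7 \left(-2 + 15\right) - 92643 = 7 \cdot 7 \cdot 13 - 92643 = 7 \cdot 91 - 92643 = 637 - 92643 = -92006$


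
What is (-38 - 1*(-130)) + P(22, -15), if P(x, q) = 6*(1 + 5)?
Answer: 128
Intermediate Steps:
P(x, q) = 36 (P(x, q) = 6*6 = 36)
(-38 - 1*(-130)) + P(22, -15) = (-38 - 1*(-130)) + 36 = (-38 + 130) + 36 = 92 + 36 = 128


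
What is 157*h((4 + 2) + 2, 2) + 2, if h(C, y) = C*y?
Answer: 2514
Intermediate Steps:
157*h((4 + 2) + 2, 2) + 2 = 157*(((4 + 2) + 2)*2) + 2 = 157*((6 + 2)*2) + 2 = 157*(8*2) + 2 = 157*16 + 2 = 2512 + 2 = 2514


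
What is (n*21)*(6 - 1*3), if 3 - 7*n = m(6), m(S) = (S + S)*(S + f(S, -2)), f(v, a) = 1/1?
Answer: -729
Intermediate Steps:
f(v, a) = 1
m(S) = 2*S*(1 + S) (m(S) = (S + S)*(S + 1) = (2*S)*(1 + S) = 2*S*(1 + S))
n = -81/7 (n = 3/7 - 2*6*(1 + 6)/7 = 3/7 - 2*6*7/7 = 3/7 - ⅐*84 = 3/7 - 12 = -81/7 ≈ -11.571)
(n*21)*(6 - 1*3) = (-81/7*21)*(6 - 1*3) = -243*(6 - 3) = -243*3 = -729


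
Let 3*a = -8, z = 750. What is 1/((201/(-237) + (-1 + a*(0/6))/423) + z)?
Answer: 33417/25034330 ≈ 0.0013348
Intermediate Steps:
a = -8/3 (a = (⅓)*(-8) = -8/3 ≈ -2.6667)
1/((201/(-237) + (-1 + a*(0/6))/423) + z) = 1/((201/(-237) + (-1 - 0/6)/423) + 750) = 1/((201*(-1/237) + (-1 - 0/6)*(1/423)) + 750) = 1/((-67/79 + (-1 - 8/3*0)*(1/423)) + 750) = 1/((-67/79 + (-1 + 0)*(1/423)) + 750) = 1/((-67/79 - 1*1/423) + 750) = 1/((-67/79 - 1/423) + 750) = 1/(-28420/33417 + 750) = 1/(25034330/33417) = 33417/25034330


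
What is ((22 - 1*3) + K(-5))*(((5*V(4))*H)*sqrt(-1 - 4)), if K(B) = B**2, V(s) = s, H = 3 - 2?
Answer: 880*I*sqrt(5) ≈ 1967.7*I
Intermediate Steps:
H = 1
((22 - 1*3) + K(-5))*(((5*V(4))*H)*sqrt(-1 - 4)) = ((22 - 1*3) + (-5)**2)*(((5*4)*1)*sqrt(-1 - 4)) = ((22 - 3) + 25)*((20*1)*sqrt(-5)) = (19 + 25)*(20*(I*sqrt(5))) = 44*(20*I*sqrt(5)) = 880*I*sqrt(5)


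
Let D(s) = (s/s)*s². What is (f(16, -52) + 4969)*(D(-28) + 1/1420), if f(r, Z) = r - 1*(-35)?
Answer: 279433531/71 ≈ 3.9357e+6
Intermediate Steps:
f(r, Z) = 35 + r (f(r, Z) = r + 35 = 35 + r)
D(s) = s² (D(s) = 1*s² = s²)
(f(16, -52) + 4969)*(D(-28) + 1/1420) = ((35 + 16) + 4969)*((-28)² + 1/1420) = (51 + 4969)*(784 + 1/1420) = 5020*(1113281/1420) = 279433531/71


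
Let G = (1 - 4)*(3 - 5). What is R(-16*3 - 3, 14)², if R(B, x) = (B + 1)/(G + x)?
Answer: 25/4 ≈ 6.2500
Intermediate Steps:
G = 6 (G = -3*(-2) = 6)
R(B, x) = (1 + B)/(6 + x) (R(B, x) = (B + 1)/(6 + x) = (1 + B)/(6 + x))
R(-16*3 - 3, 14)² = ((1 + (-16*3 - 3))/(6 + 14))² = ((1 + (-4*12 - 3))/20)² = ((1 + (-48 - 3))/20)² = ((1 - 51)/20)² = ((1/20)*(-50))² = (-5/2)² = 25/4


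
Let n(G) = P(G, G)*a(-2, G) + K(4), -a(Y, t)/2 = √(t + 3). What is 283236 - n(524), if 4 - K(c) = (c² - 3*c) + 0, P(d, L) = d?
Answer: 283236 + 1048*√527 ≈ 3.0729e+5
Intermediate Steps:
K(c) = 4 - c² + 3*c (K(c) = 4 - ((c² - 3*c) + 0) = 4 - (c² - 3*c) = 4 + (-c² + 3*c) = 4 - c² + 3*c)
a(Y, t) = -2*√(3 + t) (a(Y, t) = -2*√(t + 3) = -2*√(3 + t))
n(G) = -2*G*√(3 + G) (n(G) = G*(-2*√(3 + G)) + (4 - 1*4² + 3*4) = -2*G*√(3 + G) + (4 - 1*16 + 12) = -2*G*√(3 + G) + (4 - 16 + 12) = -2*G*√(3 + G) + 0 = -2*G*√(3 + G))
283236 - n(524) = 283236 - (-2)*524*√(3 + 524) = 283236 - (-2)*524*√527 = 283236 - (-1048)*√527 = 283236 + 1048*√527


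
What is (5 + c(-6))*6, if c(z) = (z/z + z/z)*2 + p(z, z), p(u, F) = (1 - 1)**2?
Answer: 54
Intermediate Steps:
p(u, F) = 0 (p(u, F) = 0**2 = 0)
c(z) = 4 (c(z) = (z/z + z/z)*2 + 0 = (1 + 1)*2 + 0 = 2*2 + 0 = 4 + 0 = 4)
(5 + c(-6))*6 = (5 + 4)*6 = 9*6 = 54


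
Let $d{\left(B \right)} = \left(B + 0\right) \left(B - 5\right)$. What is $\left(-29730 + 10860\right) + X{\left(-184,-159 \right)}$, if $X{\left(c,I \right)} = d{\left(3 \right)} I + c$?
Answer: $-18100$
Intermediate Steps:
$d{\left(B \right)} = B \left(-5 + B\right)$
$X{\left(c,I \right)} = c - 6 I$ ($X{\left(c,I \right)} = 3 \left(-5 + 3\right) I + c = 3 \left(-2\right) I + c = - 6 I + c = c - 6 I$)
$\left(-29730 + 10860\right) + X{\left(-184,-159 \right)} = \left(-29730 + 10860\right) - -770 = -18870 + \left(-184 + 954\right) = -18870 + 770 = -18100$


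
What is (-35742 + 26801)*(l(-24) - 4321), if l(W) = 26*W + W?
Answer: 44427829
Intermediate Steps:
l(W) = 27*W
(-35742 + 26801)*(l(-24) - 4321) = (-35742 + 26801)*(27*(-24) - 4321) = -8941*(-648 - 4321) = -8941*(-4969) = 44427829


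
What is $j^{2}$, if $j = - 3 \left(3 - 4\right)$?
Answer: $9$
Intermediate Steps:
$j = 3$ ($j = \left(-3\right) \left(-1\right) = 3$)
$j^{2} = 3^{2} = 9$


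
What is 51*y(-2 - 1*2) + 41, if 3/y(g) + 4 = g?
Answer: 175/8 ≈ 21.875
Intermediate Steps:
y(g) = 3/(-4 + g)
51*y(-2 - 1*2) + 41 = 51*(3/(-4 + (-2 - 1*2))) + 41 = 51*(3/(-4 + (-2 - 2))) + 41 = 51*(3/(-4 - 4)) + 41 = 51*(3/(-8)) + 41 = 51*(3*(-1/8)) + 41 = 51*(-3/8) + 41 = -153/8 + 41 = 175/8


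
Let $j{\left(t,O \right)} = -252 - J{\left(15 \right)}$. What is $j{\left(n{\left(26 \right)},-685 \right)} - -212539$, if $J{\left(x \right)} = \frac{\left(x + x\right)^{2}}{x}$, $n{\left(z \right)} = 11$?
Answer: $212227$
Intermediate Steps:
$J{\left(x \right)} = 4 x$ ($J{\left(x \right)} = \frac{\left(2 x\right)^{2}}{x} = \frac{4 x^{2}}{x} = 4 x$)
$j{\left(t,O \right)} = -312$ ($j{\left(t,O \right)} = -252 - 4 \cdot 15 = -252 - 60 = -312$)
$j{\left(n{\left(26 \right)},-685 \right)} - -212539 = -312 - -212539 = -312 + 212539 = 212227$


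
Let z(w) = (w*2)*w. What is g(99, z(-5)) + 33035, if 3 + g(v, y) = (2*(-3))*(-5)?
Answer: 33062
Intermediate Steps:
z(w) = 2*w² (z(w) = (2*w)*w = 2*w²)
g(v, y) = 27 (g(v, y) = -3 + (2*(-3))*(-5) = -3 - 6*(-5) = -3 + 30 = 27)
g(99, z(-5)) + 33035 = 27 + 33035 = 33062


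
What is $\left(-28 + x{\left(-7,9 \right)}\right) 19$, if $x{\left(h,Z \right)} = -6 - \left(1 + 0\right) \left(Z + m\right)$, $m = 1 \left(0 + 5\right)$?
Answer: $-912$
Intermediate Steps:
$m = 5$ ($m = 1 \cdot 5 = 5$)
$x{\left(h,Z \right)} = -11 - Z$ ($x{\left(h,Z \right)} = -6 - \left(1 + 0\right) \left(Z + 5\right) = -6 - 1 \left(5 + Z\right) = -6 - \left(5 + Z\right) = -11 - Z$)
$\left(-28 + x{\left(-7,9 \right)}\right) 19 = \left(-28 - 20\right) 19 = \left(-48\right) 19 = -912$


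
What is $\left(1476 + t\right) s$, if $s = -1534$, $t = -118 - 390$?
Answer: $-1484912$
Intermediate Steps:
$t = -508$
$\left(1476 + t\right) s = \left(1476 - 508\right) \left(-1534\right) = 968 \left(-1534\right) = -1484912$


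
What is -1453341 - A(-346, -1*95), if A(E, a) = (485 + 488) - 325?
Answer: -1453989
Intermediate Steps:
A(E, a) = 648 (A(E, a) = 973 - 325 = 648)
-1453341 - A(-346, -1*95) = -1453341 - 1*648 = -1453341 - 648 = -1453989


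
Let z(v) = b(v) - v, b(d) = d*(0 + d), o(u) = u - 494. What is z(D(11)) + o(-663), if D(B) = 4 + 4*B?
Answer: 1099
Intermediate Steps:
o(u) = -494 + u
b(d) = d² (b(d) = d*d = d²)
z(v) = v² - v
z(D(11)) + o(-663) = (4 + 4*11)*(-1 + (4 + 4*11)) + (-494 - 663) = (4 + 44)*(-1 + (4 + 44)) - 1157 = 48*(-1 + 48) - 1157 = 48*47 - 1157 = 2256 - 1157 = 1099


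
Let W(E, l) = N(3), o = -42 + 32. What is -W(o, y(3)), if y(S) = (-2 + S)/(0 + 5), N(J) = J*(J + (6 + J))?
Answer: -36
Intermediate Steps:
N(J) = J*(6 + 2*J)
y(S) = -⅖ + S/5 (y(S) = (-2 + S)/5 = (-2 + S)*(⅕) = -⅖ + S/5)
o = -10
W(E, l) = 36 (W(E, l) = 2*3*(3 + 3) = 2*3*6 = 36)
-W(o, y(3)) = -1*36 = -36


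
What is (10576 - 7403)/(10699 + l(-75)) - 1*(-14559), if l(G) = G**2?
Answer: 237664289/16324 ≈ 14559.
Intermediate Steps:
(10576 - 7403)/(10699 + l(-75)) - 1*(-14559) = (10576 - 7403)/(10699 + (-75)**2) - 1*(-14559) = 3173/(10699 + 5625) + 14559 = 3173/16324 + 14559 = 237664289/16324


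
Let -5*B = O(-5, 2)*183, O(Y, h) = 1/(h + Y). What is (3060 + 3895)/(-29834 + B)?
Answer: -34775/149109 ≈ -0.23322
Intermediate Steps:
O(Y, h) = 1/(Y + h)
B = 61/5 (B = -183/(5*(-5 + 2)) = -183/(5*(-3)) = -(-1)*183/15 = -1/5*(-61) = 61/5 ≈ 12.200)
(3060 + 3895)/(-29834 + B) = (3060 + 3895)/(-29834 + 61/5) = 6955/(-149109/5) = 6955*(-5/149109) = -34775/149109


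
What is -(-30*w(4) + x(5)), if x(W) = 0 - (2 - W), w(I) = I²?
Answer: 477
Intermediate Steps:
x(W) = -2 + W (x(W) = 0 + (-2 + W) = -2 + W)
-(-30*w(4) + x(5)) = -(-30*4² + (-2 + 5)) = -(-30*16 + 3) = -(-480 + 3) = -1*(-477) = 477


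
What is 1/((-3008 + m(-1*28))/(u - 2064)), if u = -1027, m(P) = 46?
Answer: 3091/2962 ≈ 1.0436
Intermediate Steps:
1/((-3008 + m(-1*28))/(u - 2064)) = 1/((-3008 + 46)/(-1027 - 2064)) = 1/(-2962/(-3091)) = 1/(-2962*(-1/3091)) = 1/(2962/3091) = 3091/2962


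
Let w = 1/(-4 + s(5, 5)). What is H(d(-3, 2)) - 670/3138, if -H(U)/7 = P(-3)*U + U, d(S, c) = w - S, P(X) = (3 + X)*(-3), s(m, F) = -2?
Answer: -20969/1046 ≈ -20.047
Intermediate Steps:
P(X) = -9 - 3*X
w = -1/6 (w = 1/(-4 - 2) = 1/(-6) = -1/6 ≈ -0.16667)
d(S, c) = -1/6 - S
H(U) = -7*U (H(U) = -7*((-9 - 3*(-3))*U + U) = -7*((-9 + 9)*U + U) = -7*(0*U + U) = -7*(0 + U) = -7*U)
H(d(-3, 2)) - 670/3138 = -7*(-1/6 - 1*(-3)) - 670/3138 = -7*(-1/6 + 3) - 670*1/3138 = -7*17/6 - 335/1569 = -119/6 - 335/1569 = -20969/1046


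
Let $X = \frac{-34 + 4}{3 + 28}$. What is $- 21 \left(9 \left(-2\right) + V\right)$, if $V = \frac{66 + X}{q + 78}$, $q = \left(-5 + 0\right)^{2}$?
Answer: $\frac{1164618}{3193} \approx 364.74$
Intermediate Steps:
$q = 25$ ($q = \left(-5\right)^{2} = 25$)
$X = - \frac{30}{31} \approx -0.96774$
$V = \frac{2016}{3193}$ ($V = \frac{66 - \frac{30}{31}}{25 + 78} = \frac{2016}{31 \cdot 103} = \frac{2016}{31} \cdot \frac{1}{103} = \frac{2016}{3193} \approx 0.63138$)
$- 21 \left(9 \left(-2\right) + V\right) = - 21 \left(9 \left(-2\right) + \frac{2016}{3193}\right) = - 21 \left(-18 + \frac{2016}{3193}\right) = \left(-21\right) \left(- \frac{55458}{3193}\right) = \frac{1164618}{3193}$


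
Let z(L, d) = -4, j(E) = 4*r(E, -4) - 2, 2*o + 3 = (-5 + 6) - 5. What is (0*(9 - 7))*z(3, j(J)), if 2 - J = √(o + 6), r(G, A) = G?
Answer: 0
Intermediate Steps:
o = -7/2 (o = -3/2 + ((-5 + 6) - 5)/2 = -3/2 + (1 - 5)/2 = -3/2 + (½)*(-4) = -3/2 - 2 = -7/2 ≈ -3.5000)
J = 2 - √10/2 (J = 2 - √(-7/2 + 6) = 2 - √(5/2) = 2 - √10/2 ≈ 0.41886)
j(E) = -2 + 4*E (j(E) = 4*E - 2 = -2 + 4*E)
(0*(9 - 7))*z(3, j(J)) = (0*(9 - 7))*(-4) = (0*2)*(-4) = 0*(-4) = 0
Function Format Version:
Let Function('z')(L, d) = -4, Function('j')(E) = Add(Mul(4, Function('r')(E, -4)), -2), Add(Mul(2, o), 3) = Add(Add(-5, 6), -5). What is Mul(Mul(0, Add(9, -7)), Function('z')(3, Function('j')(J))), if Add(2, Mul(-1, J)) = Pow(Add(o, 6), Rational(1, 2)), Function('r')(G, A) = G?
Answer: 0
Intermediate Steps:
o = Rational(-7, 2) (o = Add(Rational(-3, 2), Mul(Rational(1, 2), Add(Add(-5, 6), -5))) = Add(Rational(-3, 2), Mul(Rational(1, 2), Add(1, -5))) = Add(Rational(-3, 2), Mul(Rational(1, 2), -4)) = Add(Rational(-3, 2), -2) = Rational(-7, 2) ≈ -3.5000)
J = Add(2, Mul(Rational(-1, 2), Pow(10, Rational(1, 2)))) (J = Add(2, Mul(-1, Pow(Add(Rational(-7, 2), 6), Rational(1, 2)))) = Add(2, Mul(-1, Pow(Rational(5, 2), Rational(1, 2)))) = Add(2, Mul(-1, Mul(Rational(1, 2), Pow(10, Rational(1, 2))))) = Add(2, Mul(Rational(-1, 2), Pow(10, Rational(1, 2)))) ≈ 0.41886)
Function('j')(E) = Add(-2, Mul(4, E)) (Function('j')(E) = Add(Mul(4, E), -2) = Add(-2, Mul(4, E)))
Mul(Mul(0, Add(9, -7)), Function('z')(3, Function('j')(J))) = Mul(Mul(0, Add(9, -7)), -4) = Mul(Mul(0, 2), -4) = Mul(0, -4) = 0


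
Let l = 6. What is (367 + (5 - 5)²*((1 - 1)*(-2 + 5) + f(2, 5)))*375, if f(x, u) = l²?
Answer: 137625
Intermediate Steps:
f(x, u) = 36 (f(x, u) = 6² = 36)
(367 + (5 - 5)²*((1 - 1)*(-2 + 5) + f(2, 5)))*375 = (367 + (5 - 5)²*((1 - 1)*(-2 + 5) + 36))*375 = (367 + 0²*(0*3 + 36))*375 = (367 + 0*(0 + 36))*375 = (367 + 0*36)*375 = (367 + 0)*375 = 367*375 = 137625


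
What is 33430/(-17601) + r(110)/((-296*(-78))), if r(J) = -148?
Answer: -581409/305084 ≈ -1.9057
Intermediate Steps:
33430/(-17601) + r(110)/((-296*(-78))) = 33430/(-17601) - 148/((-296*(-78))) = 33430*(-1/17601) - 148/23088 = -33430/17601 - 148*1/23088 = -33430/17601 - 1/156 = -581409/305084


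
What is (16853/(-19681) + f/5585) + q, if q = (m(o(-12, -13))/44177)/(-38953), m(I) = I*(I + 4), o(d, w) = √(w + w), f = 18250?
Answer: 91222483913237771/37830097928086037 - 4*I*√26/1720826681 ≈ 2.4114 - 1.1852e-8*I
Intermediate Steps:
o(d, w) = √2*√w (o(d, w) = √(2*w) = √2*√w)
m(I) = I*(4 + I)
q = -I*√26*(4 + I*√26)/1720826681 (q = (((√2*√(-13))*(4 + √2*√(-13)))/44177)/(-38953) = (((√2*(I*√13))*(4 + √2*(I*√13)))*(1/44177))*(-1/38953) = (((I*√26)*(4 + I*√26))*(1/44177))*(-1/38953) = ((I*√26*(4 + I*√26))*(1/44177))*(-1/38953) = (I*√26*(4 + I*√26)/44177)*(-1/38953) = -I*√26*(4 + I*√26)/1720826681 ≈ 1.5109e-8 - 1.1852e-8*I)
(16853/(-19681) + f/5585) + q = (16853/(-19681) + 18250/5585) + (26/1720826681 - 4*I*√26/1720826681) = (16853*(-1/19681) + 18250*(1/5585)) + (26/1720826681 - 4*I*√26/1720826681) = (-16853/19681 + 3650/1117) + (26/1720826681 - 4*I*√26/1720826681) = 53010849/21983677 + (26/1720826681 - 4*I*√26/1720826681) = 91222483913237771/37830097928086037 - 4*I*√26/1720826681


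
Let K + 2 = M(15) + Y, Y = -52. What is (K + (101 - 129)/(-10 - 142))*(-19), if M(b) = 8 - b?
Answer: 2311/2 ≈ 1155.5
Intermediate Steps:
K = -61 (K = -2 + ((8 - 1*15) - 52) = -2 + ((8 - 15) - 52) = -2 + (-7 - 52) = -2 - 59 = -61)
(K + (101 - 129)/(-10 - 142))*(-19) = (-61 + (101 - 129)/(-10 - 142))*(-19) = (-61 - 28/(-152))*(-19) = (-61 - 28*(-1/152))*(-19) = (-61 + 7/38)*(-19) = -2311/38*(-19) = 2311/2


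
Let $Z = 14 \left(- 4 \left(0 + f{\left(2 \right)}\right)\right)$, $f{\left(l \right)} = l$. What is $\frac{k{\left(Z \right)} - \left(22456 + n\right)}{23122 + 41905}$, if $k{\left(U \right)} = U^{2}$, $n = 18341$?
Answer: $- \frac{28253}{65027} \approx -0.43448$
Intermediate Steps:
$Z = -112$ ($Z = 14 \left(- 4 \left(0 + 2\right)\right) = 14 \left(\left(-4\right) 2\right) = 14 \left(-8\right) = -112$)
$\frac{k{\left(Z \right)} - \left(22456 + n\right)}{23122 + 41905} = \frac{\left(-112\right)^{2} - 40797}{23122 + 41905} = \frac{12544 - 40797}{65027} = \left(12544 - 40797\right) \frac{1}{65027} = \left(-28253\right) \frac{1}{65027} = - \frac{28253}{65027}$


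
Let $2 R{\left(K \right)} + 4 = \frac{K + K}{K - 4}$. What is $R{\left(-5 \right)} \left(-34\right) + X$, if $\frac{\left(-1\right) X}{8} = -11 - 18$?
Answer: $\frac{2530}{9} \approx 281.11$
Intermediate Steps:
$R{\left(K \right)} = -2 + \frac{K}{-4 + K}$ ($R{\left(K \right)} = -2 + \frac{\left(K + K\right) \frac{1}{K - 4}}{2} = -2 + \frac{2 K \frac{1}{-4 + K}}{2} = -2 + \frac{K}{-4 + K}$)
$X = 232$ ($X = - 8 \left(-11 - 18\right) = \left(-8\right) \left(-29\right) = 232$)
$R{\left(-5 \right)} \left(-34\right) + X = \frac{8 - -5}{-4 - 5} \left(-34\right) + 232 = \frac{8 + 5}{-9} \left(-34\right) + 232 = \left(- \frac{1}{9}\right) 13 \left(-34\right) + 232 = \left(- \frac{13}{9}\right) \left(-34\right) + 232 = \frac{442}{9} + 232 = \frac{2530}{9}$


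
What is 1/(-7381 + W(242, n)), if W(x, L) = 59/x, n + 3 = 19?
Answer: -242/1786143 ≈ -0.00013549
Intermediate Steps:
n = 16 (n = -3 + 19 = 16)
1/(-7381 + W(242, n)) = 1/(-7381 + 59/242) = 1/(-1786143/242) = -242/1786143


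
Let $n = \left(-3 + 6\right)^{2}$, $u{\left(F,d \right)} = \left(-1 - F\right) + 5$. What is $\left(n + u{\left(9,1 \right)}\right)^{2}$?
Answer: $16$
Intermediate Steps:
$u{\left(F,d \right)} = 4 - F$
$n = 9$ ($n = 3^{2} = 9$)
$\left(n + u{\left(9,1 \right)}\right)^{2} = \left(9 + \left(4 - 9\right)\right)^{2} = \left(9 - 5\right)^{2} = 4^{2} = 16$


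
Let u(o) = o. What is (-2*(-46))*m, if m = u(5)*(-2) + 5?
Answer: -460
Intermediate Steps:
m = -5 (m = 5*(-2) + 5 = -10 + 5 = -5)
(-2*(-46))*m = -2*(-46)*(-5) = 92*(-5) = -460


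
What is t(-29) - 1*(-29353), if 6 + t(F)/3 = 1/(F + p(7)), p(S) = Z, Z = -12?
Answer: 1202732/41 ≈ 29335.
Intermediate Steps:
p(S) = -12
t(F) = -18 + 3/(-12 + F) (t(F) = -18 + 3/(F - 12) = -18 + 3/(-12 + F))
t(-29) - 1*(-29353) = 3*(73 - 6*(-29))/(-12 - 29) - 1*(-29353) = 3*(73 + 174)/(-41) + 29353 = 3*(-1/41)*247 + 29353 = -741/41 + 29353 = 1202732/41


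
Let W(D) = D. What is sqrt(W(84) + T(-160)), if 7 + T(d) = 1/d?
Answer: sqrt(123190)/40 ≈ 8.7746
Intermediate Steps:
T(d) = -7 + 1/d
sqrt(W(84) + T(-160)) = sqrt(84 + (-7 + 1/(-160))) = sqrt(84 + (-7 - 1/160)) = sqrt(84 - 1121/160) = sqrt(12319/160) = sqrt(123190)/40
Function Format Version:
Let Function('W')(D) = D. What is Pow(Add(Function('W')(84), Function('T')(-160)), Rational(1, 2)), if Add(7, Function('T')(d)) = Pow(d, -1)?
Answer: Mul(Rational(1, 40), Pow(123190, Rational(1, 2))) ≈ 8.7746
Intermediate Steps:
Function('T')(d) = Add(-7, Pow(d, -1))
Pow(Add(Function('W')(84), Function('T')(-160)), Rational(1, 2)) = Pow(Add(84, Add(-7, Pow(-160, -1))), Rational(1, 2)) = Pow(Add(84, Add(-7, Rational(-1, 160))), Rational(1, 2)) = Pow(Add(84, Rational(-1121, 160)), Rational(1, 2)) = Pow(Rational(12319, 160), Rational(1, 2)) = Mul(Rational(1, 40), Pow(123190, Rational(1, 2)))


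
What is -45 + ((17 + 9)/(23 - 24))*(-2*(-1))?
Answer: -97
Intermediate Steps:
-45 + ((17 + 9)/(23 - 24))*(-2*(-1)) = -45 + (26/(-1))*2 = -45 + (26*(-1))*2 = -45 - 26*2 = -45 - 52 = -97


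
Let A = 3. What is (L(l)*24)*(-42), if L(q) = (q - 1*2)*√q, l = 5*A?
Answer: -13104*√15 ≈ -50752.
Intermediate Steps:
l = 15 (l = 5*3 = 15)
L(q) = √q*(-2 + q) (L(q) = (q - 2)*√q = (-2 + q)*√q = √q*(-2 + q))
(L(l)*24)*(-42) = ((√15*(-2 + 15))*24)*(-42) = ((√15*13)*24)*(-42) = ((13*√15)*24)*(-42) = (312*√15)*(-42) = -13104*√15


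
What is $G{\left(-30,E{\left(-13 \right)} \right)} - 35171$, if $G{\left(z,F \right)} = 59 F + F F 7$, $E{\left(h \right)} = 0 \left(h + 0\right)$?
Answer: $-35171$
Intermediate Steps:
$E{\left(h \right)} = 0$ ($E{\left(h \right)} = 0 h = 0$)
$G{\left(z,F \right)} = 7 F^{2} + 59 F$ ($G{\left(z,F \right)} = 59 F + F^{2} \cdot 7 = 59 F + 7 F^{2} = 7 F^{2} + 59 F$)
$G{\left(-30,E{\left(-13 \right)} \right)} - 35171 = 0 \left(59 + 7 \cdot 0\right) - 35171 = 0 \left(59 + 0\right) - 35171 = 0 \cdot 59 - 35171 = 0 - 35171 = -35171$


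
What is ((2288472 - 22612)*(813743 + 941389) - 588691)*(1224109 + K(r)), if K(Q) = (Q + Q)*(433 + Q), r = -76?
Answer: 4652336464815181505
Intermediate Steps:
K(Q) = 2*Q*(433 + Q) (K(Q) = (2*Q)*(433 + Q) = 2*Q*(433 + Q))
((2288472 - 22612)*(813743 + 941389) - 588691)*(1224109 + K(r)) = ((2288472 - 22612)*(813743 + 941389) - 588691)*(1224109 + 2*(-76)*(433 - 76)) = (2265860*1755132 - 588691)*(1224109 + 2*(-76)*357) = (3976883393520 - 588691)*(1224109 - 54264) = 3976882804829*1169845 = 4652336464815181505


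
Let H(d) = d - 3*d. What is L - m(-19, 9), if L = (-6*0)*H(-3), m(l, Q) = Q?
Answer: -9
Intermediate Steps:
H(d) = -2*d
L = 0 (L = (-6*0)*(-2*(-3)) = 0*6 = 0)
L - m(-19, 9) = 0 - 1*9 = 0 - 9 = -9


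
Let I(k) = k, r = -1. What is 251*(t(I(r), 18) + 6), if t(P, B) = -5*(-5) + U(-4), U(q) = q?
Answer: 6777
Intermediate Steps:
t(P, B) = 21 (t(P, B) = -5*(-5) - 4 = 25 - 4 = 21)
251*(t(I(r), 18) + 6) = 251*(21 + 6) = 251*27 = 6777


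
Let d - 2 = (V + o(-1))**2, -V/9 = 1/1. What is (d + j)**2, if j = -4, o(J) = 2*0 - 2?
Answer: 14161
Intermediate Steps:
V = -9 (V = -9/1 = -9*1 = -9)
o(J) = -2 (o(J) = 0 - 2 = -2)
d = 123 (d = 2 + (-9 - 2)**2 = 2 + (-11)**2 = 2 + 121 = 123)
(d + j)**2 = (123 - 4)**2 = 119**2 = 14161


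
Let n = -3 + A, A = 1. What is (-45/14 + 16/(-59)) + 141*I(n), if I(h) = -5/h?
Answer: 144143/413 ≈ 349.01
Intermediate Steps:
n = -2 (n = -3 + 1 = -2)
(-45/14 + 16/(-59)) + 141*I(n) = (-45/14 + 16/(-59)) + 141*(-5/(-2)) = (-45*1/14 + 16*(-1/59)) + 141*(-5*(-½)) = (-45/14 - 16/59) + 141*(5/2) = -2879/826 + 705/2 = 144143/413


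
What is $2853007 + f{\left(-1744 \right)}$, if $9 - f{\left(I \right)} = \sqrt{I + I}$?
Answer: $2853016 - 4 i \sqrt{218} \approx 2.853 \cdot 10^{6} - 59.059 i$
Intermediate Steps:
$f{\left(I \right)} = 9 - \sqrt{2} \sqrt{I}$ ($f{\left(I \right)} = 9 - \sqrt{I + I} = 9 - \sqrt{2 I} = 9 - \sqrt{2} \sqrt{I}$)
$2853007 + f{\left(-1744 \right)} = 2853007 + \left(9 - \sqrt{2} \sqrt{-1744}\right) = 2853007 + \left(9 - \sqrt{2} \cdot 4 i \sqrt{109}\right) = 2853007 + \left(9 - 4 i \sqrt{218}\right) = 2853016 - 4 i \sqrt{218}$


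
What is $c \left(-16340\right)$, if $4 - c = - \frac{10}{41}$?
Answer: $- \frac{2843160}{41} \approx -69345.0$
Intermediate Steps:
$c = \frac{174}{41}$ ($c = 4 - - \frac{10}{41} = 4 + \frac{10}{41} = \frac{174}{41} \approx 4.2439$)
$c \left(-16340\right) = \frac{174}{41} \left(-16340\right) = - \frac{2843160}{41}$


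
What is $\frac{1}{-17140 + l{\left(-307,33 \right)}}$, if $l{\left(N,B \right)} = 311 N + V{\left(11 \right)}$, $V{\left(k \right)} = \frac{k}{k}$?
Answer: $- \frac{1}{112616} \approx -8.8797 \cdot 10^{-6}$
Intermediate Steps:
$V{\left(k \right)} = 1$
$l{\left(N,B \right)} = 1 + 311 N$ ($l{\left(N,B \right)} = 311 N + 1 = 1 + 311 N$)
$\frac{1}{-17140 + l{\left(-307,33 \right)}} = \frac{1}{-17140 + \left(1 + 311 \left(-307\right)\right)} = \frac{1}{-17140 + \left(1 - 95477\right)} = \frac{1}{-17140 - 95476} = \frac{1}{-112616} = - \frac{1}{112616}$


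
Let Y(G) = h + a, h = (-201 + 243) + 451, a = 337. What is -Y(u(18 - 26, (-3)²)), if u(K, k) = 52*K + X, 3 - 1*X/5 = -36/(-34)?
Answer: -830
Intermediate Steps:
X = 165/17 (X = 15 - (-180)/(-34) = 15 - (-180)*(-1)/34 = 15 - 5*18/17 = 15 - 90/17 = 165/17 ≈ 9.7059)
h = 493 (h = 42 + 451 = 493)
u(K, k) = 165/17 + 52*K (u(K, k) = 52*K + 165/17 = 165/17 + 52*K)
Y(G) = 830 (Y(G) = 493 + 337 = 830)
-Y(u(18 - 26, (-3)²)) = -1*830 = -830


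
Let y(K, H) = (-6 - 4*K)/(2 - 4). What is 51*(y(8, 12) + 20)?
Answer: 1989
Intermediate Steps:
y(K, H) = 3 + 2*K (y(K, H) = (-6 - 4*K)/(-2) = (-6 - 4*K)*(-1/2) = 3 + 2*K)
51*(y(8, 12) + 20) = 51*((3 + 2*8) + 20) = 51*((3 + 16) + 20) = 51*(19 + 20) = 51*39 = 1989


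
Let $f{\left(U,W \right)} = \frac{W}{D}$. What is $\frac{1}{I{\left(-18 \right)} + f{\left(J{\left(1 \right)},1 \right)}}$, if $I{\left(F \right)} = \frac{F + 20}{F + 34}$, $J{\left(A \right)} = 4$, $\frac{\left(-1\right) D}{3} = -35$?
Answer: $\frac{840}{113} \approx 7.4336$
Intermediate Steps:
$D = 105$ ($D = \left(-3\right) \left(-35\right) = 105$)
$f{\left(U,W \right)} = \frac{W}{105}$
$I{\left(F \right)} = \frac{20 + F}{34 + F}$
$\frac{1}{I{\left(-18 \right)} + f{\left(J{\left(1 \right)},1 \right)}} = \frac{1}{\frac{20 - 18}{34 - 18} + \frac{1}{105} \cdot 1} = \frac{1}{\frac{1}{16} \cdot 2 + \frac{1}{105}} = \frac{1}{\frac{1}{8} + \frac{1}{105}} = \frac{1}{\frac{113}{840}} = \frac{840}{113}$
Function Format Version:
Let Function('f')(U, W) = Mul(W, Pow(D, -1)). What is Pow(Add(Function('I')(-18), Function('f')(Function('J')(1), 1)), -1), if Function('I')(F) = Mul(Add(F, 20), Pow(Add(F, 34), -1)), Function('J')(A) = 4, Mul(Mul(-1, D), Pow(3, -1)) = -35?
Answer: Rational(840, 113) ≈ 7.4336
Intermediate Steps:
D = 105 (D = Mul(-3, -35) = 105)
Function('f')(U, W) = Mul(Rational(1, 105), W) (Function('f')(U, W) = Mul(W, Pow(105, -1)) = Mul(W, Rational(1, 105)) = Mul(Rational(1, 105), W))
Function('I')(F) = Mul(Pow(Add(34, F), -1), Add(20, F)) (Function('I')(F) = Mul(Add(20, F), Pow(Add(34, F), -1)) = Mul(Pow(Add(34, F), -1), Add(20, F)))
Pow(Add(Function('I')(-18), Function('f')(Function('J')(1), 1)), -1) = Pow(Add(Mul(Pow(Add(34, -18), -1), Add(20, -18)), Mul(Rational(1, 105), 1)), -1) = Pow(Add(Mul(Pow(16, -1), 2), Rational(1, 105)), -1) = Pow(Add(Mul(Rational(1, 16), 2), Rational(1, 105)), -1) = Pow(Add(Rational(1, 8), Rational(1, 105)), -1) = Pow(Rational(113, 840), -1) = Rational(840, 113)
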